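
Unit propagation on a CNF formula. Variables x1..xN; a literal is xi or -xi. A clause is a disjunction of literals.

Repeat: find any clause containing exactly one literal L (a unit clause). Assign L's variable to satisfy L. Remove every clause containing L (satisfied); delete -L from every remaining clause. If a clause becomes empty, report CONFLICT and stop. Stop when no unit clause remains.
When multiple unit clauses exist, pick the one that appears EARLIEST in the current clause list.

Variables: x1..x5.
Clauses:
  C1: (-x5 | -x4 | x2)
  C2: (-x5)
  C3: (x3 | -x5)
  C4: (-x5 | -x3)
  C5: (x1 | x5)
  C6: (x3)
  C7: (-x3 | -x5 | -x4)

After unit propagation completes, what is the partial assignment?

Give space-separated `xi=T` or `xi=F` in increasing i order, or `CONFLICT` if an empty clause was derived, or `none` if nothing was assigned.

unit clause [-5] forces x5=F; simplify:
  drop 5 from [1, 5] -> [1]
  satisfied 5 clause(s); 2 remain; assigned so far: [5]
unit clause [1] forces x1=T; simplify:
  satisfied 1 clause(s); 1 remain; assigned so far: [1, 5]
unit clause [3] forces x3=T; simplify:
  satisfied 1 clause(s); 0 remain; assigned so far: [1, 3, 5]

Answer: x1=T x3=T x5=F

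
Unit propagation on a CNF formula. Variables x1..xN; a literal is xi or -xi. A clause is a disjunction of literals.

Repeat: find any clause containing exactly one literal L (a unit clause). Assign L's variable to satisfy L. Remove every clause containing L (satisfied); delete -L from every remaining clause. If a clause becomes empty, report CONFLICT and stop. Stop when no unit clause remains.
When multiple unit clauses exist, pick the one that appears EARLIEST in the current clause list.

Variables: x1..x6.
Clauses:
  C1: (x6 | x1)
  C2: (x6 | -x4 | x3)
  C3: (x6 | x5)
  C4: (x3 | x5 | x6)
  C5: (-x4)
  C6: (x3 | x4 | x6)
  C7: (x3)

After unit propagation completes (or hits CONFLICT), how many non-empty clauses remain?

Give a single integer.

Answer: 2

Derivation:
unit clause [-4] forces x4=F; simplify:
  drop 4 from [3, 4, 6] -> [3, 6]
  satisfied 2 clause(s); 5 remain; assigned so far: [4]
unit clause [3] forces x3=T; simplify:
  satisfied 3 clause(s); 2 remain; assigned so far: [3, 4]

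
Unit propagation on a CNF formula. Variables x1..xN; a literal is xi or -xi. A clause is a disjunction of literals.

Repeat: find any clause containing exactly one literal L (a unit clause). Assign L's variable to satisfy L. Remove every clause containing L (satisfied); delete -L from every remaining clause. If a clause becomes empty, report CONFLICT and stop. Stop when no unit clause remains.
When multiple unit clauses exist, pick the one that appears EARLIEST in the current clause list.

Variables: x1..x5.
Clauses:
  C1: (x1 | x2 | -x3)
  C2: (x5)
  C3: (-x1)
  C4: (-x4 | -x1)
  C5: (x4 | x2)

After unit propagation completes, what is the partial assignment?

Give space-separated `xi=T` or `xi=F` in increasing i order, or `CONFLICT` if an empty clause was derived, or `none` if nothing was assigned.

Answer: x1=F x5=T

Derivation:
unit clause [5] forces x5=T; simplify:
  satisfied 1 clause(s); 4 remain; assigned so far: [5]
unit clause [-1] forces x1=F; simplify:
  drop 1 from [1, 2, -3] -> [2, -3]
  satisfied 2 clause(s); 2 remain; assigned so far: [1, 5]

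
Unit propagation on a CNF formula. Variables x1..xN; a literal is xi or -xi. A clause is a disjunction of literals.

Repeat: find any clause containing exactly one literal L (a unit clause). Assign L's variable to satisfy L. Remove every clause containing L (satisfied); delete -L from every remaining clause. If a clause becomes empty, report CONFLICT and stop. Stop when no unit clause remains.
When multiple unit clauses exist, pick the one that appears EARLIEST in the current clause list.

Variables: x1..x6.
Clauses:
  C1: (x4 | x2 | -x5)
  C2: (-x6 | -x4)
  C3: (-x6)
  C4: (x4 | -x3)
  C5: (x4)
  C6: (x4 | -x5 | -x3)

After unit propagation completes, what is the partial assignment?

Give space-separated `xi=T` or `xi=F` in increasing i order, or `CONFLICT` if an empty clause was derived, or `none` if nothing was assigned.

Answer: x4=T x6=F

Derivation:
unit clause [-6] forces x6=F; simplify:
  satisfied 2 clause(s); 4 remain; assigned so far: [6]
unit clause [4] forces x4=T; simplify:
  satisfied 4 clause(s); 0 remain; assigned so far: [4, 6]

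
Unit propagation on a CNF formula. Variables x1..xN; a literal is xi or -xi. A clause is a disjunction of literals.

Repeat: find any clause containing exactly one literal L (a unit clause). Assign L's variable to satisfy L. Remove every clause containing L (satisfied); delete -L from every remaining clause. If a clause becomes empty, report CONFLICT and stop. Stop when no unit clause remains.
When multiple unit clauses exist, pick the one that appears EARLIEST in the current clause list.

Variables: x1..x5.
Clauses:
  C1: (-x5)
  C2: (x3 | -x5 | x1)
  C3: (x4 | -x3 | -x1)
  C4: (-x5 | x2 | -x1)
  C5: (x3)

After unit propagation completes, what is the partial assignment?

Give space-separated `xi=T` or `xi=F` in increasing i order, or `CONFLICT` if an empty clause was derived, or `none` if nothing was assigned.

Answer: x3=T x5=F

Derivation:
unit clause [-5] forces x5=F; simplify:
  satisfied 3 clause(s); 2 remain; assigned so far: [5]
unit clause [3] forces x3=T; simplify:
  drop -3 from [4, -3, -1] -> [4, -1]
  satisfied 1 clause(s); 1 remain; assigned so far: [3, 5]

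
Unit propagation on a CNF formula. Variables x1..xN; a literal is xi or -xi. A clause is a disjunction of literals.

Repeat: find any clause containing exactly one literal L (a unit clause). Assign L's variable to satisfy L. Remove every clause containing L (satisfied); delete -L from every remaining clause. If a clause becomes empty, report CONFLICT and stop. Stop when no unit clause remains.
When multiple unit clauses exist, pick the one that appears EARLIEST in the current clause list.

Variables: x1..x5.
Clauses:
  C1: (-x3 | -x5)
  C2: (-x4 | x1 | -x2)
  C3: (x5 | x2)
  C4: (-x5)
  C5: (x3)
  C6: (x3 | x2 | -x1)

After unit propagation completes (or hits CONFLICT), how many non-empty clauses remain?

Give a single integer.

Answer: 1

Derivation:
unit clause [-5] forces x5=F; simplify:
  drop 5 from [5, 2] -> [2]
  satisfied 2 clause(s); 4 remain; assigned so far: [5]
unit clause [2] forces x2=T; simplify:
  drop -2 from [-4, 1, -2] -> [-4, 1]
  satisfied 2 clause(s); 2 remain; assigned so far: [2, 5]
unit clause [3] forces x3=T; simplify:
  satisfied 1 clause(s); 1 remain; assigned so far: [2, 3, 5]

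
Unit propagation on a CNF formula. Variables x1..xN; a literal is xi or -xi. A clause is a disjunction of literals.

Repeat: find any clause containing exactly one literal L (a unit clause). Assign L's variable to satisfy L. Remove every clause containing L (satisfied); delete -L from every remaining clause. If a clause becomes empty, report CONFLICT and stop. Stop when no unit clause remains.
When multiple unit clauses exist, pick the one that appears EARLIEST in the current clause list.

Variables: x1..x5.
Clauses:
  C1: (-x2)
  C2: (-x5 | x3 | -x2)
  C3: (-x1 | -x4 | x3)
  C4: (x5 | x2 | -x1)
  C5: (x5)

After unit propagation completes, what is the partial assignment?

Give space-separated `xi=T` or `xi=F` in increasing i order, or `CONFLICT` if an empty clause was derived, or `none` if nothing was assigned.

Answer: x2=F x5=T

Derivation:
unit clause [-2] forces x2=F; simplify:
  drop 2 from [5, 2, -1] -> [5, -1]
  satisfied 2 clause(s); 3 remain; assigned so far: [2]
unit clause [5] forces x5=T; simplify:
  satisfied 2 clause(s); 1 remain; assigned so far: [2, 5]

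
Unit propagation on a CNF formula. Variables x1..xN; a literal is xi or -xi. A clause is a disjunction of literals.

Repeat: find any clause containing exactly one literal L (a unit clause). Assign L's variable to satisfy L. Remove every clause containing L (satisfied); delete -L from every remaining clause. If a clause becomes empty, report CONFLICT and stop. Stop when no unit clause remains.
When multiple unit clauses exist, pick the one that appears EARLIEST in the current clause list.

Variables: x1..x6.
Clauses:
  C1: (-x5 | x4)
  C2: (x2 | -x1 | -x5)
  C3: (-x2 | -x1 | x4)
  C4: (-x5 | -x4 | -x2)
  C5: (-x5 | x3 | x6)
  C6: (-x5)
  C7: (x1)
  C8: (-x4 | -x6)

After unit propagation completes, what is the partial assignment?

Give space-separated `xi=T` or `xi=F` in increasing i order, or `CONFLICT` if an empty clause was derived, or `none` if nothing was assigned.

Answer: x1=T x5=F

Derivation:
unit clause [-5] forces x5=F; simplify:
  satisfied 5 clause(s); 3 remain; assigned so far: [5]
unit clause [1] forces x1=T; simplify:
  drop -1 from [-2, -1, 4] -> [-2, 4]
  satisfied 1 clause(s); 2 remain; assigned so far: [1, 5]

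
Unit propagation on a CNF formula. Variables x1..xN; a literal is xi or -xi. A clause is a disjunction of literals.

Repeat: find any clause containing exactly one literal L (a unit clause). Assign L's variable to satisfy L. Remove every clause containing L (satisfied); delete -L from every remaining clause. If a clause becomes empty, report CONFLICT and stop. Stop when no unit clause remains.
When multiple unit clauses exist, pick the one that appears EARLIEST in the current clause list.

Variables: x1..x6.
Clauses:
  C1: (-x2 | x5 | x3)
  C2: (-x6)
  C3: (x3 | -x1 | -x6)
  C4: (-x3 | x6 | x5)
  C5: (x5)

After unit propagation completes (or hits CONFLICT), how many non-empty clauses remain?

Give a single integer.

unit clause [-6] forces x6=F; simplify:
  drop 6 from [-3, 6, 5] -> [-3, 5]
  satisfied 2 clause(s); 3 remain; assigned so far: [6]
unit clause [5] forces x5=T; simplify:
  satisfied 3 clause(s); 0 remain; assigned so far: [5, 6]

Answer: 0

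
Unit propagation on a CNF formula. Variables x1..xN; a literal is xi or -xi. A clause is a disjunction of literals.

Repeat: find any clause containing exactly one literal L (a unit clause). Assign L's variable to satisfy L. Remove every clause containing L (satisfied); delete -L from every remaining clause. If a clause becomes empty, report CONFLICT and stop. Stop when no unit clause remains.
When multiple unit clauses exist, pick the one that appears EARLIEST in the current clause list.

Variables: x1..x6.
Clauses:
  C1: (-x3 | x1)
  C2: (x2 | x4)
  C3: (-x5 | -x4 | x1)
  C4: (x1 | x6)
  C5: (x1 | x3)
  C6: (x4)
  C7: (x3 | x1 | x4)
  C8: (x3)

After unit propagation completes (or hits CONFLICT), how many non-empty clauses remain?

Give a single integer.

unit clause [4] forces x4=T; simplify:
  drop -4 from [-5, -4, 1] -> [-5, 1]
  satisfied 3 clause(s); 5 remain; assigned so far: [4]
unit clause [3] forces x3=T; simplify:
  drop -3 from [-3, 1] -> [1]
  satisfied 2 clause(s); 3 remain; assigned so far: [3, 4]
unit clause [1] forces x1=T; simplify:
  satisfied 3 clause(s); 0 remain; assigned so far: [1, 3, 4]

Answer: 0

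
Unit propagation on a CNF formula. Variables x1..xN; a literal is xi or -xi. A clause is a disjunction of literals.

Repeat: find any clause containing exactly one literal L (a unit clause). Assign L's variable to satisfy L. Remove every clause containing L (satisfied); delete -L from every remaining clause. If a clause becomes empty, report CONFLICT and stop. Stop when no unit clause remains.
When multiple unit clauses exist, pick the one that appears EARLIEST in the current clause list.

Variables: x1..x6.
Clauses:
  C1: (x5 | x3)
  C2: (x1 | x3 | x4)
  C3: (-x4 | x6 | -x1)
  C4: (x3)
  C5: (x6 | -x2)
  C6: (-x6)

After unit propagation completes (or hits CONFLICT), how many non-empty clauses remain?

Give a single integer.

Answer: 1

Derivation:
unit clause [3] forces x3=T; simplify:
  satisfied 3 clause(s); 3 remain; assigned so far: [3]
unit clause [-6] forces x6=F; simplify:
  drop 6 from [-4, 6, -1] -> [-4, -1]
  drop 6 from [6, -2] -> [-2]
  satisfied 1 clause(s); 2 remain; assigned so far: [3, 6]
unit clause [-2] forces x2=F; simplify:
  satisfied 1 clause(s); 1 remain; assigned so far: [2, 3, 6]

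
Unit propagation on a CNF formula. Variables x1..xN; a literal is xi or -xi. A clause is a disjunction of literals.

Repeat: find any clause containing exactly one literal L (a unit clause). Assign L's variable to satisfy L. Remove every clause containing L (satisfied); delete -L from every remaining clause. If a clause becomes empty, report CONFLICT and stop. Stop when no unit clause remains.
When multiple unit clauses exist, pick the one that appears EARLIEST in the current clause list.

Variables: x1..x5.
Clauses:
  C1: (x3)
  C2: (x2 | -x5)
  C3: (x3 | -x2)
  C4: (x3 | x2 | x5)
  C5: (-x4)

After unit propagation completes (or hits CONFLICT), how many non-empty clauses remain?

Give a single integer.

unit clause [3] forces x3=T; simplify:
  satisfied 3 clause(s); 2 remain; assigned so far: [3]
unit clause [-4] forces x4=F; simplify:
  satisfied 1 clause(s); 1 remain; assigned so far: [3, 4]

Answer: 1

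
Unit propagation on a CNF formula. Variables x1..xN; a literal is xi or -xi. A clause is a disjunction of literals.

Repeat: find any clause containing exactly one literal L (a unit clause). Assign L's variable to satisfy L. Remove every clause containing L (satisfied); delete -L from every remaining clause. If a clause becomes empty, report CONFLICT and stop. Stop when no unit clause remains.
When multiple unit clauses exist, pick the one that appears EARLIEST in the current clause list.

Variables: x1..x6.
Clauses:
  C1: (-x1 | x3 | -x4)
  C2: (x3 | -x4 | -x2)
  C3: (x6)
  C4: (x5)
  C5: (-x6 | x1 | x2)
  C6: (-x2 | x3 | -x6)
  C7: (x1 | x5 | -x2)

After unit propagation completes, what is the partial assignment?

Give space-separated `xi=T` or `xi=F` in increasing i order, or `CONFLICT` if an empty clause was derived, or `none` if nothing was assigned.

unit clause [6] forces x6=T; simplify:
  drop -6 from [-6, 1, 2] -> [1, 2]
  drop -6 from [-2, 3, -6] -> [-2, 3]
  satisfied 1 clause(s); 6 remain; assigned so far: [6]
unit clause [5] forces x5=T; simplify:
  satisfied 2 clause(s); 4 remain; assigned so far: [5, 6]

Answer: x5=T x6=T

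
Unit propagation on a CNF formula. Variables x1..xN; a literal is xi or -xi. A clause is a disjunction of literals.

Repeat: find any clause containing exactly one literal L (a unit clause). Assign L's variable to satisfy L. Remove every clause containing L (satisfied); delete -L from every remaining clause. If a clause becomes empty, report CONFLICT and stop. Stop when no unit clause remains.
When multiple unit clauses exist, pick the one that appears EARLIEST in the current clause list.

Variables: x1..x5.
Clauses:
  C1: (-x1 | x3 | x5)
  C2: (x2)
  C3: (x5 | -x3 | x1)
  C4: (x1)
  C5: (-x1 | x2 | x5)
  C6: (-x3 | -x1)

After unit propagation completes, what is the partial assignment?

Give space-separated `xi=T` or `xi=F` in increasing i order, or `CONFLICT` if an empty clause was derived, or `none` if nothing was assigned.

unit clause [2] forces x2=T; simplify:
  satisfied 2 clause(s); 4 remain; assigned so far: [2]
unit clause [1] forces x1=T; simplify:
  drop -1 from [-1, 3, 5] -> [3, 5]
  drop -1 from [-3, -1] -> [-3]
  satisfied 2 clause(s); 2 remain; assigned so far: [1, 2]
unit clause [-3] forces x3=F; simplify:
  drop 3 from [3, 5] -> [5]
  satisfied 1 clause(s); 1 remain; assigned so far: [1, 2, 3]
unit clause [5] forces x5=T; simplify:
  satisfied 1 clause(s); 0 remain; assigned so far: [1, 2, 3, 5]

Answer: x1=T x2=T x3=F x5=T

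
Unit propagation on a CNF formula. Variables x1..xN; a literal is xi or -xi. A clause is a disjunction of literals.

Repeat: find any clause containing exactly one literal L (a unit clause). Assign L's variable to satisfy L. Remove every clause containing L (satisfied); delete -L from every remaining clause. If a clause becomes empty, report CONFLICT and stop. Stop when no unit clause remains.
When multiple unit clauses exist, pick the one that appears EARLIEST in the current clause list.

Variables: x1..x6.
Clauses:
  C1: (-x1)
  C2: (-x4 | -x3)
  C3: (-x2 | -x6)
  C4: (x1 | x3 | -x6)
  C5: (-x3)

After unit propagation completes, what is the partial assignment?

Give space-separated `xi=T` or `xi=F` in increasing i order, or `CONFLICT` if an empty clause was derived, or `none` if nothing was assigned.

Answer: x1=F x3=F x6=F

Derivation:
unit clause [-1] forces x1=F; simplify:
  drop 1 from [1, 3, -6] -> [3, -6]
  satisfied 1 clause(s); 4 remain; assigned so far: [1]
unit clause [-3] forces x3=F; simplify:
  drop 3 from [3, -6] -> [-6]
  satisfied 2 clause(s); 2 remain; assigned so far: [1, 3]
unit clause [-6] forces x6=F; simplify:
  satisfied 2 clause(s); 0 remain; assigned so far: [1, 3, 6]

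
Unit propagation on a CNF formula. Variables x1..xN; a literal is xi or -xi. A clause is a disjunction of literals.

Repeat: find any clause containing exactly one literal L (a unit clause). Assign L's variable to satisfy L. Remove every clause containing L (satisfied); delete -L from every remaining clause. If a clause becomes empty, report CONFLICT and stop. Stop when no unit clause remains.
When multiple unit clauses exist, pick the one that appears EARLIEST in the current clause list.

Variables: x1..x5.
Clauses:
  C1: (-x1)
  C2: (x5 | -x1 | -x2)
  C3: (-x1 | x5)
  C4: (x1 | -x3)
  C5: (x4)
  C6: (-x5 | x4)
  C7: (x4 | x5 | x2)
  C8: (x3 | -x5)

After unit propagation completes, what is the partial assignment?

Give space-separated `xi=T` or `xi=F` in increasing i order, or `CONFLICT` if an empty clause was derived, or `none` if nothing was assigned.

Answer: x1=F x3=F x4=T x5=F

Derivation:
unit clause [-1] forces x1=F; simplify:
  drop 1 from [1, -3] -> [-3]
  satisfied 3 clause(s); 5 remain; assigned so far: [1]
unit clause [-3] forces x3=F; simplify:
  drop 3 from [3, -5] -> [-5]
  satisfied 1 clause(s); 4 remain; assigned so far: [1, 3]
unit clause [4] forces x4=T; simplify:
  satisfied 3 clause(s); 1 remain; assigned so far: [1, 3, 4]
unit clause [-5] forces x5=F; simplify:
  satisfied 1 clause(s); 0 remain; assigned so far: [1, 3, 4, 5]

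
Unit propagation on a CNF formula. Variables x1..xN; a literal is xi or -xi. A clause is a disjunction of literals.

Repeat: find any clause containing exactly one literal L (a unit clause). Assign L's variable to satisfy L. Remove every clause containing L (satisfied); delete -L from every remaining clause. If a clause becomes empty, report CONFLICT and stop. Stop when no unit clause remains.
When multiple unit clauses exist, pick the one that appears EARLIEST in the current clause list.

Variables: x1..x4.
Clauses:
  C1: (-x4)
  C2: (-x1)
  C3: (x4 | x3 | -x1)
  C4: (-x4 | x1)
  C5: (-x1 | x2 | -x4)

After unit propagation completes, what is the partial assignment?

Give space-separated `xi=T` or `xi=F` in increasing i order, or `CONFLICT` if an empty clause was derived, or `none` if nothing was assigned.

unit clause [-4] forces x4=F; simplify:
  drop 4 from [4, 3, -1] -> [3, -1]
  satisfied 3 clause(s); 2 remain; assigned so far: [4]
unit clause [-1] forces x1=F; simplify:
  satisfied 2 clause(s); 0 remain; assigned so far: [1, 4]

Answer: x1=F x4=F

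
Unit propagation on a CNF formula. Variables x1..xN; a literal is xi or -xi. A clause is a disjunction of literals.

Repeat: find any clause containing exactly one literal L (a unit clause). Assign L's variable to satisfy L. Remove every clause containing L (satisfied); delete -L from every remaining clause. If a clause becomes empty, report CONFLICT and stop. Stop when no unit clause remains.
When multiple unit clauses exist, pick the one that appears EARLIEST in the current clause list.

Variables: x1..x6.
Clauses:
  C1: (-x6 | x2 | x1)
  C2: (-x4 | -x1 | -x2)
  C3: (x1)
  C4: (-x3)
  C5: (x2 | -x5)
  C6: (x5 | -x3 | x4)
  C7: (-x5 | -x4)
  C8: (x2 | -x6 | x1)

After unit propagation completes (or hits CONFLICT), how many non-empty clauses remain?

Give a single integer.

Answer: 3

Derivation:
unit clause [1] forces x1=T; simplify:
  drop -1 from [-4, -1, -2] -> [-4, -2]
  satisfied 3 clause(s); 5 remain; assigned so far: [1]
unit clause [-3] forces x3=F; simplify:
  satisfied 2 clause(s); 3 remain; assigned so far: [1, 3]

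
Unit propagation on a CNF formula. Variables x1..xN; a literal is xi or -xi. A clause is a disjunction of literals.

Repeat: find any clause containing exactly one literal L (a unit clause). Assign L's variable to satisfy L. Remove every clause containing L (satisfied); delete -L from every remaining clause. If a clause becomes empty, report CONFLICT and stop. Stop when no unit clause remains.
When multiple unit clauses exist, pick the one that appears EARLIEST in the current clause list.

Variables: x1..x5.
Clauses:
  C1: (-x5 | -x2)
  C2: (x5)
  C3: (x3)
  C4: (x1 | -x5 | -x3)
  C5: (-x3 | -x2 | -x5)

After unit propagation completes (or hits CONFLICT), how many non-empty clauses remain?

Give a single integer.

Answer: 0

Derivation:
unit clause [5] forces x5=T; simplify:
  drop -5 from [-5, -2] -> [-2]
  drop -5 from [1, -5, -3] -> [1, -3]
  drop -5 from [-3, -2, -5] -> [-3, -2]
  satisfied 1 clause(s); 4 remain; assigned so far: [5]
unit clause [-2] forces x2=F; simplify:
  satisfied 2 clause(s); 2 remain; assigned so far: [2, 5]
unit clause [3] forces x3=T; simplify:
  drop -3 from [1, -3] -> [1]
  satisfied 1 clause(s); 1 remain; assigned so far: [2, 3, 5]
unit clause [1] forces x1=T; simplify:
  satisfied 1 clause(s); 0 remain; assigned so far: [1, 2, 3, 5]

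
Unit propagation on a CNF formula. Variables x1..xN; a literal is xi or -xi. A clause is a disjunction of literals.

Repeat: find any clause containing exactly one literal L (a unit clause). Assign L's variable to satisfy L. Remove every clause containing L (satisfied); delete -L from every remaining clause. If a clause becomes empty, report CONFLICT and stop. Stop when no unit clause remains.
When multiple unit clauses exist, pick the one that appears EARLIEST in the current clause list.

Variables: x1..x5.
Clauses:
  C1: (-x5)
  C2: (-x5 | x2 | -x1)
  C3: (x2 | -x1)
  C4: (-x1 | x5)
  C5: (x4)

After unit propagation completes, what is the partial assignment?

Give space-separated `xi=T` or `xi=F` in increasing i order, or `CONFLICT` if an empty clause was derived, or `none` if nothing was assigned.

Answer: x1=F x4=T x5=F

Derivation:
unit clause [-5] forces x5=F; simplify:
  drop 5 from [-1, 5] -> [-1]
  satisfied 2 clause(s); 3 remain; assigned so far: [5]
unit clause [-1] forces x1=F; simplify:
  satisfied 2 clause(s); 1 remain; assigned so far: [1, 5]
unit clause [4] forces x4=T; simplify:
  satisfied 1 clause(s); 0 remain; assigned so far: [1, 4, 5]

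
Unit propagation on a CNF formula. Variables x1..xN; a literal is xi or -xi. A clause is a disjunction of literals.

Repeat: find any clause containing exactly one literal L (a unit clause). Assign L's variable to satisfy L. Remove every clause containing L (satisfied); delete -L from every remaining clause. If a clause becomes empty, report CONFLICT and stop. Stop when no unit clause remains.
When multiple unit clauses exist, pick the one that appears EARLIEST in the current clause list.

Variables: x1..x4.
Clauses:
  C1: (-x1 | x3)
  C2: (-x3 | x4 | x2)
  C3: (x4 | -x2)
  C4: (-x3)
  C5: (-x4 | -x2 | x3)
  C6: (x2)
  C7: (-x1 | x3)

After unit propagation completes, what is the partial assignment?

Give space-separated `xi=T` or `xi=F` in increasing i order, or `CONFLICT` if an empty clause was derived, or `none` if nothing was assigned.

unit clause [-3] forces x3=F; simplify:
  drop 3 from [-1, 3] -> [-1]
  drop 3 from [-4, -2, 3] -> [-4, -2]
  drop 3 from [-1, 3] -> [-1]
  satisfied 2 clause(s); 5 remain; assigned so far: [3]
unit clause [-1] forces x1=F; simplify:
  satisfied 2 clause(s); 3 remain; assigned so far: [1, 3]
unit clause [2] forces x2=T; simplify:
  drop -2 from [4, -2] -> [4]
  drop -2 from [-4, -2] -> [-4]
  satisfied 1 clause(s); 2 remain; assigned so far: [1, 2, 3]
unit clause [4] forces x4=T; simplify:
  drop -4 from [-4] -> [] (empty!)
  satisfied 1 clause(s); 1 remain; assigned so far: [1, 2, 3, 4]
CONFLICT (empty clause)

Answer: CONFLICT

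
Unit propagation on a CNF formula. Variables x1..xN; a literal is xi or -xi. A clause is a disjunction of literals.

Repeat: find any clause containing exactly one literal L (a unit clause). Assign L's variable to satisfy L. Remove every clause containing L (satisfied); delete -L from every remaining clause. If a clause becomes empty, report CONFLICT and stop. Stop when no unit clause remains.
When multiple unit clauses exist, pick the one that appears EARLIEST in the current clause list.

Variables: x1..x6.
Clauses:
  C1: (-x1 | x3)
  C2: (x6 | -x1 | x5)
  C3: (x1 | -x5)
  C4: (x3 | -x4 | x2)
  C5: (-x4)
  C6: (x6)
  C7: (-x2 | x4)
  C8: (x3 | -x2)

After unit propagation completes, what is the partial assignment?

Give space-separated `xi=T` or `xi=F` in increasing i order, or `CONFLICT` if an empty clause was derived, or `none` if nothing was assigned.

unit clause [-4] forces x4=F; simplify:
  drop 4 from [-2, 4] -> [-2]
  satisfied 2 clause(s); 6 remain; assigned so far: [4]
unit clause [6] forces x6=T; simplify:
  satisfied 2 clause(s); 4 remain; assigned so far: [4, 6]
unit clause [-2] forces x2=F; simplify:
  satisfied 2 clause(s); 2 remain; assigned so far: [2, 4, 6]

Answer: x2=F x4=F x6=T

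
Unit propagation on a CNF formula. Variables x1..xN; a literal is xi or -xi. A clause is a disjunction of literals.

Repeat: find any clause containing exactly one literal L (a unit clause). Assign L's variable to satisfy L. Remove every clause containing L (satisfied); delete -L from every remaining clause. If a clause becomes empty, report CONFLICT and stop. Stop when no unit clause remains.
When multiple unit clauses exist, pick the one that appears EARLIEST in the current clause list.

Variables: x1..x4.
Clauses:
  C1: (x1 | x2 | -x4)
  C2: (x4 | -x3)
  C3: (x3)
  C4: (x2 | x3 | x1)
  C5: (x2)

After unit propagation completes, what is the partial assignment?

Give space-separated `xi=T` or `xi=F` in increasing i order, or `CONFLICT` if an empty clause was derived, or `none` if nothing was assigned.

Answer: x2=T x3=T x4=T

Derivation:
unit clause [3] forces x3=T; simplify:
  drop -3 from [4, -3] -> [4]
  satisfied 2 clause(s); 3 remain; assigned so far: [3]
unit clause [4] forces x4=T; simplify:
  drop -4 from [1, 2, -4] -> [1, 2]
  satisfied 1 clause(s); 2 remain; assigned so far: [3, 4]
unit clause [2] forces x2=T; simplify:
  satisfied 2 clause(s); 0 remain; assigned so far: [2, 3, 4]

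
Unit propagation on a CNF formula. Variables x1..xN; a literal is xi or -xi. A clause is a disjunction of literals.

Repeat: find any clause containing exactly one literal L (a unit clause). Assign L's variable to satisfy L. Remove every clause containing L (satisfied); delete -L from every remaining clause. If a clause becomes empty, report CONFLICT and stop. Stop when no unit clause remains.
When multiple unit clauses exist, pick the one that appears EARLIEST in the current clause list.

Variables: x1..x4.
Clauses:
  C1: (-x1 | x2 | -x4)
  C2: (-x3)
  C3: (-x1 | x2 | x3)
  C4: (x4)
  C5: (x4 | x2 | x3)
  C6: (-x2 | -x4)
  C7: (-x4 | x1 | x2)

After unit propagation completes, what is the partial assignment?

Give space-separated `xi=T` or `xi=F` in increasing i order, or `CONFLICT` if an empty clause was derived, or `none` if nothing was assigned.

Answer: CONFLICT

Derivation:
unit clause [-3] forces x3=F; simplify:
  drop 3 from [-1, 2, 3] -> [-1, 2]
  drop 3 from [4, 2, 3] -> [4, 2]
  satisfied 1 clause(s); 6 remain; assigned so far: [3]
unit clause [4] forces x4=T; simplify:
  drop -4 from [-1, 2, -4] -> [-1, 2]
  drop -4 from [-2, -4] -> [-2]
  drop -4 from [-4, 1, 2] -> [1, 2]
  satisfied 2 clause(s); 4 remain; assigned so far: [3, 4]
unit clause [-2] forces x2=F; simplify:
  drop 2 from [-1, 2] -> [-1]
  drop 2 from [-1, 2] -> [-1]
  drop 2 from [1, 2] -> [1]
  satisfied 1 clause(s); 3 remain; assigned so far: [2, 3, 4]
unit clause [-1] forces x1=F; simplify:
  drop 1 from [1] -> [] (empty!)
  satisfied 2 clause(s); 1 remain; assigned so far: [1, 2, 3, 4]
CONFLICT (empty clause)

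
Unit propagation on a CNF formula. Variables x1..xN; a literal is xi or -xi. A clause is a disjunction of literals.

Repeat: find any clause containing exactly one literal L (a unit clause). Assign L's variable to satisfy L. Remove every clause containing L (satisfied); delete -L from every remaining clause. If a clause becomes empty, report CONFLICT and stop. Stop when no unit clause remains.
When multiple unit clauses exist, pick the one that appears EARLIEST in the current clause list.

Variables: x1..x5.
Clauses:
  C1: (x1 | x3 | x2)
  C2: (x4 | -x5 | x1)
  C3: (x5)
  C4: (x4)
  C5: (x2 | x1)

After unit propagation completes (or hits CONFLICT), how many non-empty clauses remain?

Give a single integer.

Answer: 2

Derivation:
unit clause [5] forces x5=T; simplify:
  drop -5 from [4, -5, 1] -> [4, 1]
  satisfied 1 clause(s); 4 remain; assigned so far: [5]
unit clause [4] forces x4=T; simplify:
  satisfied 2 clause(s); 2 remain; assigned so far: [4, 5]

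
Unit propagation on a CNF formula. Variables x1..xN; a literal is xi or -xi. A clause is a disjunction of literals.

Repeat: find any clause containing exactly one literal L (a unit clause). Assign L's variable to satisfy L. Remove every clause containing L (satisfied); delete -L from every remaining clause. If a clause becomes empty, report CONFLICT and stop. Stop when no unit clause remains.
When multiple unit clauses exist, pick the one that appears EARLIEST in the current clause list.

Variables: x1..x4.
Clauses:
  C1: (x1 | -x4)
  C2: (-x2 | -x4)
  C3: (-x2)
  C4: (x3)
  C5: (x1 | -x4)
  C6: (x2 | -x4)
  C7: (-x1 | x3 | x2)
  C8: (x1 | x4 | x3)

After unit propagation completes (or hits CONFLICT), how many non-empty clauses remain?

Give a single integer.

Answer: 0

Derivation:
unit clause [-2] forces x2=F; simplify:
  drop 2 from [2, -4] -> [-4]
  drop 2 from [-1, 3, 2] -> [-1, 3]
  satisfied 2 clause(s); 6 remain; assigned so far: [2]
unit clause [3] forces x3=T; simplify:
  satisfied 3 clause(s); 3 remain; assigned so far: [2, 3]
unit clause [-4] forces x4=F; simplify:
  satisfied 3 clause(s); 0 remain; assigned so far: [2, 3, 4]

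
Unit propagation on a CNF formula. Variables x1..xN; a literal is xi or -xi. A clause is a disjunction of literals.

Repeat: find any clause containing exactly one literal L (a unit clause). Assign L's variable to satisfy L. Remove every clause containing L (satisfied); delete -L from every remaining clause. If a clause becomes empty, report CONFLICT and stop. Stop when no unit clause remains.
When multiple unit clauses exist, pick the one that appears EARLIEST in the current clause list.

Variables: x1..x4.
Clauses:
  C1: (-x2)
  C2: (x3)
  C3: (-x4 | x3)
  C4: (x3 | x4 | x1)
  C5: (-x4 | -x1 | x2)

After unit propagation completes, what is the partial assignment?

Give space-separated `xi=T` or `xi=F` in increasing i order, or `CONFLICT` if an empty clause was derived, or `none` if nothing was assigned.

unit clause [-2] forces x2=F; simplify:
  drop 2 from [-4, -1, 2] -> [-4, -1]
  satisfied 1 clause(s); 4 remain; assigned so far: [2]
unit clause [3] forces x3=T; simplify:
  satisfied 3 clause(s); 1 remain; assigned so far: [2, 3]

Answer: x2=F x3=T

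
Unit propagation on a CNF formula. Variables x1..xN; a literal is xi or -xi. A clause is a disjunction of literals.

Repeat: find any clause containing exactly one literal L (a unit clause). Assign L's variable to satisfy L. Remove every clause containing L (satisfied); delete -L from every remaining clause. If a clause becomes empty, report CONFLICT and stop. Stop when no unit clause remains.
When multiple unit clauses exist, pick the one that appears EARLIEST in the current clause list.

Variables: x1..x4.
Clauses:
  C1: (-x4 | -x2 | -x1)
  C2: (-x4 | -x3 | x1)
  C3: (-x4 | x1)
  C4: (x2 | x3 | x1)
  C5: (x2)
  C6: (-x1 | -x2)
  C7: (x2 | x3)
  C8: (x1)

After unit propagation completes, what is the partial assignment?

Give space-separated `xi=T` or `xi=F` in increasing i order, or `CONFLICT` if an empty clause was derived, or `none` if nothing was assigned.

unit clause [2] forces x2=T; simplify:
  drop -2 from [-4, -2, -1] -> [-4, -1]
  drop -2 from [-1, -2] -> [-1]
  satisfied 3 clause(s); 5 remain; assigned so far: [2]
unit clause [-1] forces x1=F; simplify:
  drop 1 from [-4, -3, 1] -> [-4, -3]
  drop 1 from [-4, 1] -> [-4]
  drop 1 from [1] -> [] (empty!)
  satisfied 2 clause(s); 3 remain; assigned so far: [1, 2]
CONFLICT (empty clause)

Answer: CONFLICT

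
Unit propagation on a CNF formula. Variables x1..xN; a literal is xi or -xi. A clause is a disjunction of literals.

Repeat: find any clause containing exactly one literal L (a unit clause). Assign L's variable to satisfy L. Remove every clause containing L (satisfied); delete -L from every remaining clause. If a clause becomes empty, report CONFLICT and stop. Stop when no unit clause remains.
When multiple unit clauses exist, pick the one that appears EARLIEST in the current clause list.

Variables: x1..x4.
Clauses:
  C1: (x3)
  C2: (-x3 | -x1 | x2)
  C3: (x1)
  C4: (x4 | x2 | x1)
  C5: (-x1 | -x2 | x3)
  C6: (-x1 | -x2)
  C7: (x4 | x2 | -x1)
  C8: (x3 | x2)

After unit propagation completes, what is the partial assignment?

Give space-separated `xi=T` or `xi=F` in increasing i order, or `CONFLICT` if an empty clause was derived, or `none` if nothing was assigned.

unit clause [3] forces x3=T; simplify:
  drop -3 from [-3, -1, 2] -> [-1, 2]
  satisfied 3 clause(s); 5 remain; assigned so far: [3]
unit clause [1] forces x1=T; simplify:
  drop -1 from [-1, 2] -> [2]
  drop -1 from [-1, -2] -> [-2]
  drop -1 from [4, 2, -1] -> [4, 2]
  satisfied 2 clause(s); 3 remain; assigned so far: [1, 3]
unit clause [2] forces x2=T; simplify:
  drop -2 from [-2] -> [] (empty!)
  satisfied 2 clause(s); 1 remain; assigned so far: [1, 2, 3]
CONFLICT (empty clause)

Answer: CONFLICT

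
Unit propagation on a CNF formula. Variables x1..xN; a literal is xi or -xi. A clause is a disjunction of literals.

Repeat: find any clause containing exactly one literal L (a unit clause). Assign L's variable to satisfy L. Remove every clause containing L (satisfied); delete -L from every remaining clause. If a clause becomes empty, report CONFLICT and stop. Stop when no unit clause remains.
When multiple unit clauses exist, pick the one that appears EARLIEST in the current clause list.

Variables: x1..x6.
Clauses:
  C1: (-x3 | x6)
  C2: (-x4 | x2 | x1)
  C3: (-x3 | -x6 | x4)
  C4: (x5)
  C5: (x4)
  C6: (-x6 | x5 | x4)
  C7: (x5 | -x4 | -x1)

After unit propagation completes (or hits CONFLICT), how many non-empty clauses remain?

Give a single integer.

unit clause [5] forces x5=T; simplify:
  satisfied 3 clause(s); 4 remain; assigned so far: [5]
unit clause [4] forces x4=T; simplify:
  drop -4 from [-4, 2, 1] -> [2, 1]
  satisfied 2 clause(s); 2 remain; assigned so far: [4, 5]

Answer: 2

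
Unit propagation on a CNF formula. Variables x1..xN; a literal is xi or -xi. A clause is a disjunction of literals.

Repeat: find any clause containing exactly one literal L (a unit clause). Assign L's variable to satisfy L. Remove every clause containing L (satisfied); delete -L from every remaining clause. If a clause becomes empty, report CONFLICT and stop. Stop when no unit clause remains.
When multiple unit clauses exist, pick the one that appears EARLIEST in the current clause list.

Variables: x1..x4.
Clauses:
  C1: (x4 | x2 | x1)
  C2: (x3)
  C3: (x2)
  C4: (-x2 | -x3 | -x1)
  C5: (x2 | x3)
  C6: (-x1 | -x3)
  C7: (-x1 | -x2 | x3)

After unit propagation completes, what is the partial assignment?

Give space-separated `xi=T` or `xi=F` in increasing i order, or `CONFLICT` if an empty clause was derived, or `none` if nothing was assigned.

unit clause [3] forces x3=T; simplify:
  drop -3 from [-2, -3, -1] -> [-2, -1]
  drop -3 from [-1, -3] -> [-1]
  satisfied 3 clause(s); 4 remain; assigned so far: [3]
unit clause [2] forces x2=T; simplify:
  drop -2 from [-2, -1] -> [-1]
  satisfied 2 clause(s); 2 remain; assigned so far: [2, 3]
unit clause [-1] forces x1=F; simplify:
  satisfied 2 clause(s); 0 remain; assigned so far: [1, 2, 3]

Answer: x1=F x2=T x3=T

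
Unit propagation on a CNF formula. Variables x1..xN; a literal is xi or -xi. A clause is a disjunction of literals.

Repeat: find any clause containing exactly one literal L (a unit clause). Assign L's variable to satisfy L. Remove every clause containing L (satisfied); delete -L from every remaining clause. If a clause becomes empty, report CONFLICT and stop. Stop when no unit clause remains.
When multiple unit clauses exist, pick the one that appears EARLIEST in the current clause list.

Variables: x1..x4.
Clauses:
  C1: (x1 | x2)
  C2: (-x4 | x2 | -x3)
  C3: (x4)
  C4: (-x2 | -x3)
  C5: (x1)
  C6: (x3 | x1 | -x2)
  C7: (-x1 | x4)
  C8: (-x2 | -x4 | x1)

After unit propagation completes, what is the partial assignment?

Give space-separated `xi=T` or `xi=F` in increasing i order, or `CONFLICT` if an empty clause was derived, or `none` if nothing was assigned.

unit clause [4] forces x4=T; simplify:
  drop -4 from [-4, 2, -3] -> [2, -3]
  drop -4 from [-2, -4, 1] -> [-2, 1]
  satisfied 2 clause(s); 6 remain; assigned so far: [4]
unit clause [1] forces x1=T; simplify:
  satisfied 4 clause(s); 2 remain; assigned so far: [1, 4]

Answer: x1=T x4=T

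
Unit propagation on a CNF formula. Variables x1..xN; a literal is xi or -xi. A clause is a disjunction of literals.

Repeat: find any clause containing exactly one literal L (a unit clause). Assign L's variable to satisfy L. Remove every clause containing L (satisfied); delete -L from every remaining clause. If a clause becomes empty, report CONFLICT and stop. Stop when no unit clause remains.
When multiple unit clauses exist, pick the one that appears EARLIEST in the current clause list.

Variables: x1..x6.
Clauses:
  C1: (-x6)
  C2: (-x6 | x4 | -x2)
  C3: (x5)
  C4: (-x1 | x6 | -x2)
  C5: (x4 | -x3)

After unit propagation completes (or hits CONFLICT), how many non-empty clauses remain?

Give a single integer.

Answer: 2

Derivation:
unit clause [-6] forces x6=F; simplify:
  drop 6 from [-1, 6, -2] -> [-1, -2]
  satisfied 2 clause(s); 3 remain; assigned so far: [6]
unit clause [5] forces x5=T; simplify:
  satisfied 1 clause(s); 2 remain; assigned so far: [5, 6]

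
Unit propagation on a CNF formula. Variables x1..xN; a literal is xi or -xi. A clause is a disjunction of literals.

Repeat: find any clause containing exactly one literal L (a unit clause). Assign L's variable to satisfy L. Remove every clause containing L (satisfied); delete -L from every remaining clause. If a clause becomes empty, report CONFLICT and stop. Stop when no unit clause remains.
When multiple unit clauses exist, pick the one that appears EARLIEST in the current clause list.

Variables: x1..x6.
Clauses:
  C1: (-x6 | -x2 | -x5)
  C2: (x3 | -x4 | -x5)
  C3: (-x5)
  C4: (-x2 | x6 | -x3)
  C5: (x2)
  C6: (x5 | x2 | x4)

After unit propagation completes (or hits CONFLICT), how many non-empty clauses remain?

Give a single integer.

Answer: 1

Derivation:
unit clause [-5] forces x5=F; simplify:
  drop 5 from [5, 2, 4] -> [2, 4]
  satisfied 3 clause(s); 3 remain; assigned so far: [5]
unit clause [2] forces x2=T; simplify:
  drop -2 from [-2, 6, -3] -> [6, -3]
  satisfied 2 clause(s); 1 remain; assigned so far: [2, 5]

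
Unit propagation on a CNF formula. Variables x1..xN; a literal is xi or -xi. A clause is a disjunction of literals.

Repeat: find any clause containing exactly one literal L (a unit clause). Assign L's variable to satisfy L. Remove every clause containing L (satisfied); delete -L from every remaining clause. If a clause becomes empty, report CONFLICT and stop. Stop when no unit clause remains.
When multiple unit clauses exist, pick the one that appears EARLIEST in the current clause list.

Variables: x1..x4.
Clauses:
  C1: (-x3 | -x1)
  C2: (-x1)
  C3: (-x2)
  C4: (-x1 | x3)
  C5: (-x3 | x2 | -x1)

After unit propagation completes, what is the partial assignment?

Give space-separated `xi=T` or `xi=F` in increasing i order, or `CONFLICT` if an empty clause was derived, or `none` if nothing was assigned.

Answer: x1=F x2=F

Derivation:
unit clause [-1] forces x1=F; simplify:
  satisfied 4 clause(s); 1 remain; assigned so far: [1]
unit clause [-2] forces x2=F; simplify:
  satisfied 1 clause(s); 0 remain; assigned so far: [1, 2]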